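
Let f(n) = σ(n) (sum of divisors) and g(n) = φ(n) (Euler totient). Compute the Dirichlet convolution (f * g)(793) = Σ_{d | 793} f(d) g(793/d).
(σ * φ)(793) = 3172

Divisors of 793: [1, 13, 61, 793]. For each d | 793:
  d = 1: σ(1) · φ(793/1) = 1 · 720 = 720
  d = 13: σ(13) · φ(793/13) = 14 · 60 = 840
  d = 61: σ(61) · φ(793/61) = 62 · 12 = 744
  d = 793: σ(793) · φ(793/793) = 868 · 1 = 868
Summing: (σ * φ)(793) = 720 + 840 + 744 + 868 = 3172.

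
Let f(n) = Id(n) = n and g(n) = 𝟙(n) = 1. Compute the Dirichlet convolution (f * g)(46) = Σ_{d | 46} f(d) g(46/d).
(Id * 𝟙)(46) = 72

Divisors of 46: [1, 2, 23, 46]. For each d | 46:
  d = 1: Id(1) · 𝟙(46/1) = 1 · 1 = 1
  d = 2: Id(2) · 𝟙(46/2) = 2 · 1 = 2
  d = 23: Id(23) · 𝟙(46/23) = 23 · 1 = 23
  d = 46: Id(46) · 𝟙(46/46) = 46 · 1 = 46
Summing: (Id * 𝟙)(46) = 1 + 2 + 23 + 46 = 72.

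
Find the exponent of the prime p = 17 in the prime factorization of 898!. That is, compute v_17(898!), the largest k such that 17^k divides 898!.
v_17(898!) = 55

Legendre's formula: v_p(n!) = Σ_{k ≥ 1} ⌊n / p^k⌋. For p = 17, n = 898, the terms are:
  ⌊898/17^1⌋ = ⌊898/17⌋ = 52
  ⌊898/17^2⌋ = ⌊898/289⌋ = 3
(the next term ⌊898/17^3⌋ = 0, terminating the sum). Summing: v_17(898!) = 52 + 3 = 55.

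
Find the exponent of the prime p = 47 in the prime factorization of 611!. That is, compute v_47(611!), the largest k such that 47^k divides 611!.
v_47(611!) = 13

Legendre's formula: v_p(n!) = Σ_{k ≥ 1} ⌊n / p^k⌋. For p = 47, n = 611, the terms are:
  ⌊611/47^1⌋ = ⌊611/47⌋ = 13
(the next term ⌊611/47^2⌋ = 0, terminating the sum). Summing: v_47(611!) = 13 = 13.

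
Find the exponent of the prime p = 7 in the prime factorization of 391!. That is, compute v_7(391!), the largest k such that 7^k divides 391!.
v_7(391!) = 63

Legendre's formula: v_p(n!) = Σ_{k ≥ 1} ⌊n / p^k⌋. For p = 7, n = 391, the terms are:
  ⌊391/7^1⌋ = ⌊391/7⌋ = 55
  ⌊391/7^2⌋ = ⌊391/49⌋ = 7
  ⌊391/7^3⌋ = ⌊391/343⌋ = 1
(the next term ⌊391/7^4⌋ = 0, terminating the sum). Summing: v_7(391!) = 55 + 7 + 1 = 63.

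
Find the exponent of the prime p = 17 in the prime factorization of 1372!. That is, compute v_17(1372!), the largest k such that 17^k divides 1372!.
v_17(1372!) = 84

Legendre's formula: v_p(n!) = Σ_{k ≥ 1} ⌊n / p^k⌋. For p = 17, n = 1372, the terms are:
  ⌊1372/17^1⌋ = ⌊1372/17⌋ = 80
  ⌊1372/17^2⌋ = ⌊1372/289⌋ = 4
(the next term ⌊1372/17^3⌋ = 0, terminating the sum). Summing: v_17(1372!) = 80 + 4 = 84.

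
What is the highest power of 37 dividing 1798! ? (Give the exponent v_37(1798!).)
v_37(1798!) = 49

Legendre's formula: v_p(n!) = Σ_{k ≥ 1} ⌊n / p^k⌋. For p = 37, n = 1798, the terms are:
  ⌊1798/37^1⌋ = ⌊1798/37⌋ = 48
  ⌊1798/37^2⌋ = ⌊1798/1369⌋ = 1
(the next term ⌊1798/37^3⌋ = 0, terminating the sum). Summing: v_37(1798!) = 48 + 1 = 49.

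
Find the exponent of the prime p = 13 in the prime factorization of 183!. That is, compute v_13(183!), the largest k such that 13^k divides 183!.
v_13(183!) = 15

Legendre's formula: v_p(n!) = Σ_{k ≥ 1} ⌊n / p^k⌋. For p = 13, n = 183, the terms are:
  ⌊183/13^1⌋ = ⌊183/13⌋ = 14
  ⌊183/13^2⌋ = ⌊183/169⌋ = 1
(the next term ⌊183/13^3⌋ = 0, terminating the sum). Summing: v_13(183!) = 14 + 1 = 15.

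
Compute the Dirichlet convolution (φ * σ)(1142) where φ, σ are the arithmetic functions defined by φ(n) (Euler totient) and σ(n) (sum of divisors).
(φ * σ)(1142) = 4568

Divisors of 1142: [1, 2, 571, 1142]. For each d | 1142:
  d = 1: φ(1) · σ(1142/1) = 1 · 1716 = 1716
  d = 2: φ(2) · σ(1142/2) = 1 · 572 = 572
  d = 571: φ(571) · σ(1142/571) = 570 · 3 = 1710
  d = 1142: φ(1142) · σ(1142/1142) = 570 · 1 = 570
Summing: (φ * σ)(1142) = 1716 + 572 + 1710 + 570 = 4568.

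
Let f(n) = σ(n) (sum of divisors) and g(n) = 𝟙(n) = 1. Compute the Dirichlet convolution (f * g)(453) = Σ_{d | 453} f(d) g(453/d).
(σ * 𝟙)(453) = 765

Divisors of 453: [1, 3, 151, 453]. For each d | 453:
  d = 1: σ(1) · 𝟙(453/1) = 1 · 1 = 1
  d = 3: σ(3) · 𝟙(453/3) = 4 · 1 = 4
  d = 151: σ(151) · 𝟙(453/151) = 152 · 1 = 152
  d = 453: σ(453) · 𝟙(453/453) = 608 · 1 = 608
Summing: (σ * 𝟙)(453) = 1 + 4 + 152 + 608 = 765.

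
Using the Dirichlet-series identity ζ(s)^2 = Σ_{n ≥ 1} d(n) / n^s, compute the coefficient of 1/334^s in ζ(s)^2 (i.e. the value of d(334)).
d(334) = 4

ζ(s)^2 = (Σ 1/m^s)(Σ 1/k^s). The coefficient of 1/n^s in the product is the number of ordered pairs (m, k) with mk = n, which equals d(n). For n = 334, divisors are [1, 2, 167, 334], so d(334) = 4.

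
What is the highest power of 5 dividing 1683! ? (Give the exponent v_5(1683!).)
v_5(1683!) = 418

Legendre's formula: v_p(n!) = Σ_{k ≥ 1} ⌊n / p^k⌋. For p = 5, n = 1683, the terms are:
  ⌊1683/5^1⌋ = ⌊1683/5⌋ = 336
  ⌊1683/5^2⌋ = ⌊1683/25⌋ = 67
  ⌊1683/5^3⌋ = ⌊1683/125⌋ = 13
  ⌊1683/5^4⌋ = ⌊1683/625⌋ = 2
(the next term ⌊1683/5^5⌋ = 0, terminating the sum). Summing: v_5(1683!) = 336 + 67 + 13 + 2 = 418.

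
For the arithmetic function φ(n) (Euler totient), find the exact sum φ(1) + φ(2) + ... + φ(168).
Σ_{n ≤ 168} φ(n) = 8610

Compute φ(n) for each 1 ≤ n ≤ 168: φ(1) = 1, φ(2) = 1, φ(3) = 2, φ(4) = 2, φ(5) = 4, φ(6) = 2, φ(7) = 6, φ(8) = 4, φ(9) = 6, φ(10) = 4, φ(11) = 10, φ(12) = 4, φ(13) = 12, φ(14) = 6, φ(15) = 8, φ(16) = 8, φ(17) = 16, φ(18) = 6, φ(19) = 18, φ(20) = 8, φ(21) = 12, φ(22) = 10, φ(23) = 22, φ(24) = 8, φ(25) = 20, φ(26) = 12, φ(27) = 18, φ(28) = 12, φ(29) = 28, φ(30) = 8, φ(31) = 30, φ(32) = 16, φ(33) = 20, φ(34) = 16, φ(35) = 24, φ(36) = 12, φ(37) = 36, φ(38) = 18, φ(39) = 24, φ(40) = 16, φ(41) = 40, φ(42) = 12, φ(43) = 42, φ(44) = 20, φ(45) = 24, φ(46) = 22, φ(47) = 46, φ(48) = 16, φ(49) = 42, φ(50) = 20, φ(51) = 32, φ(52) = 24, φ(53) = 52, φ(54) = 18, φ(55) = 40, φ(56) = 24, φ(57) = 36, φ(58) = 28, φ(59) = 58, φ(60) = 16, φ(61) = 60, φ(62) = 30, φ(63) = 36, φ(64) = 32, φ(65) = 48, φ(66) = 20, φ(67) = 66, φ(68) = 32, φ(69) = 44, φ(70) = 24, φ(71) = 70, φ(72) = 24, φ(73) = 72, φ(74) = 36, φ(75) = 40, φ(76) = 36, φ(77) = 60, φ(78) = 24, φ(79) = 78, φ(80) = 32, φ(81) = 54, φ(82) = 40, φ(83) = 82, φ(84) = 24, φ(85) = 64, φ(86) = 42, φ(87) = 56, φ(88) = 40, φ(89) = 88, φ(90) = 24, φ(91) = 72, φ(92) = 44, φ(93) = 60, φ(94) = 46, φ(95) = 72, φ(96) = 32, φ(97) = 96, φ(98) = 42, φ(99) = 60, φ(100) = 40, φ(101) = 100, φ(102) = 32, φ(103) = 102, φ(104) = 48, φ(105) = 48, φ(106) = 52, φ(107) = 106, φ(108) = 36, φ(109) = 108, φ(110) = 40, φ(111) = 72, φ(112) = 48, φ(113) = 112, φ(114) = 36, φ(115) = 88, φ(116) = 56, φ(117) = 72, φ(118) = 58, φ(119) = 96, φ(120) = 32, φ(121) = 110, φ(122) = 60, φ(123) = 80, φ(124) = 60, φ(125) = 100, φ(126) = 36, φ(127) = 126, φ(128) = 64, φ(129) = 84, φ(130) = 48, φ(131) = 130, φ(132) = 40, φ(133) = 108, φ(134) = 66, φ(135) = 72, φ(136) = 64, φ(137) = 136, φ(138) = 44, φ(139) = 138, φ(140) = 48, φ(141) = 92, φ(142) = 70, φ(143) = 120, φ(144) = 48, φ(145) = 112, φ(146) = 72, φ(147) = 84, φ(148) = 72, φ(149) = 148, φ(150) = 40, φ(151) = 150, φ(152) = 72, φ(153) = 96, φ(154) = 60, φ(155) = 120, φ(156) = 48, φ(157) = 156, φ(158) = 78, φ(159) = 104, φ(160) = 64, φ(161) = 132, φ(162) = 54, φ(163) = 162, φ(164) = 80, φ(165) = 80, φ(166) = 82, φ(167) = 166, φ(168) = 48. Summing all 168 values: 8610. (Average order: Σ_{n ≤ x} φ(n) ~ (3/π²) x². For x = 168, (3/π²)·168² ≈ 8579.07.)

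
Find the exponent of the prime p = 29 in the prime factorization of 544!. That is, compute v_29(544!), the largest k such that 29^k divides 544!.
v_29(544!) = 18

Legendre's formula: v_p(n!) = Σ_{k ≥ 1} ⌊n / p^k⌋. For p = 29, n = 544, the terms are:
  ⌊544/29^1⌋ = ⌊544/29⌋ = 18
(the next term ⌊544/29^2⌋ = 0, terminating the sum). Summing: v_29(544!) = 18 = 18.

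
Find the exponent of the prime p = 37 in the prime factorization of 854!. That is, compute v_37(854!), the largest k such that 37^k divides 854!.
v_37(854!) = 23

Legendre's formula: v_p(n!) = Σ_{k ≥ 1} ⌊n / p^k⌋. For p = 37, n = 854, the terms are:
  ⌊854/37^1⌋ = ⌊854/37⌋ = 23
(the next term ⌊854/37^2⌋ = 0, terminating the sum). Summing: v_37(854!) = 23 = 23.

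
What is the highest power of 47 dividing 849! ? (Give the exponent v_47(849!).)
v_47(849!) = 18

Legendre's formula: v_p(n!) = Σ_{k ≥ 1} ⌊n / p^k⌋. For p = 47, n = 849, the terms are:
  ⌊849/47^1⌋ = ⌊849/47⌋ = 18
(the next term ⌊849/47^2⌋ = 0, terminating the sum). Summing: v_47(849!) = 18 = 18.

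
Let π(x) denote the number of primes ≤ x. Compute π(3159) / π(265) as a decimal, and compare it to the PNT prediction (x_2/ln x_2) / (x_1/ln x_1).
π(3159)/π(265) = 446/56 ≈ 7.9643;  PNT prediction ≈ 8.2545.

π(265) = 56 and π(3159) = 446, so π(3159)/π(265) ≈ 7.9643. The PNT-predicted ratio is (3159/ln(3159)) / (265/ln(265)) ≈ 8.2545. The two agree to within a few percent, as expected.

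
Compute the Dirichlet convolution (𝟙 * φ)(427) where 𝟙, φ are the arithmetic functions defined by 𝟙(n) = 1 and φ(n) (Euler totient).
(𝟙 * φ)(427) = 427

Divisors of 427: [1, 7, 61, 427]. For each d | 427:
  d = 1: 𝟙(1) · φ(427/1) = 1 · 360 = 360
  d = 7: 𝟙(7) · φ(427/7) = 1 · 60 = 60
  d = 61: 𝟙(61) · φ(427/61) = 1 · 6 = 6
  d = 427: 𝟙(427) · φ(427/427) = 1 · 1 = 1
Summing: (𝟙 * φ)(427) = 360 + 60 + 6 + 1 = 427.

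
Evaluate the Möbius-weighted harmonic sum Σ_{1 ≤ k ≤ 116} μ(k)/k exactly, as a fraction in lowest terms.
Σ μ(k)/k = -11695632086357284237991577642263648122717789/451572209148822968402074375593480892761066957

Values of μ(k) for 1 ≤ k ≤ 116: μ(1) = 1, μ(2) = -1, μ(3) = -1, μ(5) = -1, μ(6) = 1, μ(7) = -1, μ(10) = 1, μ(11) = -1, μ(13) = -1, μ(14) = 1, μ(15) = 1, μ(17) = -1, μ(19) = -1, μ(21) = 1, μ(22) = 1, μ(23) = -1, μ(26) = 1, μ(29) = -1, μ(30) = -1, μ(31) = -1, μ(33) = 1, μ(34) = 1, μ(35) = 1, μ(37) = -1, μ(38) = 1, μ(39) = 1, μ(41) = -1, μ(42) = -1, μ(43) = -1, μ(46) = 1, μ(47) = -1, μ(51) = 1, μ(53) = -1, μ(55) = 1, μ(57) = 1, μ(58) = 1, μ(59) = -1, μ(61) = -1, μ(62) = 1, μ(65) = 1, μ(66) = -1, μ(67) = -1, μ(69) = 1, μ(70) = -1, μ(71) = -1, μ(73) = -1, μ(74) = 1, μ(77) = 1, μ(78) = -1, μ(79) = -1, μ(82) = 1, μ(83) = -1, μ(85) = 1, μ(86) = 1, μ(87) = 1, μ(89) = -1, μ(91) = 1, μ(93) = 1, μ(94) = 1, μ(95) = 1, μ(97) = -1, μ(101) = -1, μ(102) = -1, μ(103) = -1, μ(105) = -1, μ(106) = 1, μ(107) = -1, μ(109) = -1, μ(110) = -1, μ(111) = 1, μ(113) = -1, μ(114) = -1, μ(115) = 1, with μ = 0 on non-squarefree integers. Summing μ(k)/k for k where μ(k) ≠ 0 gives -11695632086357284237991577642263648122717789/451572209148822968402074375593480892761066957 ≈ -0.0259. (PNT ⟺ this sum → 0 as n → ∞.)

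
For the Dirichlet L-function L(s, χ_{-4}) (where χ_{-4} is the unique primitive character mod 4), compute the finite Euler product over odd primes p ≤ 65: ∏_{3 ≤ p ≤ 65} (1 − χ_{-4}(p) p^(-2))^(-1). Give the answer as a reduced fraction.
∏ = 41649646786025278187758845901/45453901250007819878400000000

The odd primes p ≤ 65 are [3, 5, 7, 11, 13, 17, 19, 23, 29, 31, 37, 41, 43, 47, 53, 59, 61]. For each, χ(p) = 1 if p ≡ 1 mod 4, χ(p) = −1 if p ≡ 3 mod 4. Taking (1 − χ(p)/p^2)^(-1) = p^2/(p^2 − χ(p)): (1 − (-1)/3^2)^(-1) · (1 − (1)/5^2)^(-1) · (1 − (-1)/7^2)^(-1) · (1 − (-1)/11^2)^(-1) · (1 − (1)/13^2)^(-1) · (1 − (1)/17^2)^(-1) · (1 − (-1)/19^2)^(-1) · (1 − (-1)/23^2)^(-1) · (1 − (1)/29^2)^(-1) · (1 − (-1)/31^2)^(-1) · (1 − (1)/37^2)^(-1) · (1 − (1)/41^2)^(-1) · (1 − (-1)/43^2)^(-1) · (1 − (-1)/47^2)^(-1) · (1 − (1)/53^2)^(-1) · (1 − (-1)/59^2)^(-1) · (1 − (1)/61^2)^(-1) = 41649646786025278187758845901/45453901250007819878400000000.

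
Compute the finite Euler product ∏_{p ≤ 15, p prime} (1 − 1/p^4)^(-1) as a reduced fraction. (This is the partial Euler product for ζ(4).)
∏ = 11033033011/10194124800

The primes p ≤ 15 are [2, 3, 5, 7, 11, 13]. For each prime, (1 − 1/p^4)^(-1) = p^4 / (p^4 − 1). The product is (1 − 1/2^4)^(-1), (1 − 1/3^4)^(-1), (1 − 1/5^4)^(-1), (1 − 1/7^4)^(-1), (1 − 1/11^4)^(-1), (1 − 1/13^4)^(-1) = ∏ p^4 / (p^4 − 1) = 11033033011/10194124800.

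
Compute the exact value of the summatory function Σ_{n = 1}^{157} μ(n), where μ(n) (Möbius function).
Σ_{n ≤ 157} μ(n) = -2

Compute μ(n) for each 1 ≤ n ≤ 157: μ(1) = 1, μ(2) = -1, μ(3) = -1, μ(4) = 0, μ(5) = -1, μ(6) = 1, μ(7) = -1, μ(8) = 0, μ(9) = 0, μ(10) = 1, μ(11) = -1, μ(12) = 0, μ(13) = -1, μ(14) = 1, μ(15) = 1, μ(16) = 0, μ(17) = -1, μ(18) = 0, μ(19) = -1, μ(20) = 0, μ(21) = 1, μ(22) = 1, μ(23) = -1, μ(24) = 0, μ(25) = 0, μ(26) = 1, μ(27) = 0, μ(28) = 0, μ(29) = -1, μ(30) = -1, μ(31) = -1, μ(32) = 0, μ(33) = 1, μ(34) = 1, μ(35) = 1, μ(36) = 0, μ(37) = -1, μ(38) = 1, μ(39) = 1, μ(40) = 0, μ(41) = -1, μ(42) = -1, μ(43) = -1, μ(44) = 0, μ(45) = 0, μ(46) = 1, μ(47) = -1, μ(48) = 0, μ(49) = 0, μ(50) = 0, μ(51) = 1, μ(52) = 0, μ(53) = -1, μ(54) = 0, μ(55) = 1, μ(56) = 0, μ(57) = 1, μ(58) = 1, μ(59) = -1, μ(60) = 0, μ(61) = -1, μ(62) = 1, μ(63) = 0, μ(64) = 0, μ(65) = 1, μ(66) = -1, μ(67) = -1, μ(68) = 0, μ(69) = 1, μ(70) = -1, μ(71) = -1, μ(72) = 0, μ(73) = -1, μ(74) = 1, μ(75) = 0, μ(76) = 0, μ(77) = 1, μ(78) = -1, μ(79) = -1, μ(80) = 0, μ(81) = 0, μ(82) = 1, μ(83) = -1, μ(84) = 0, μ(85) = 1, μ(86) = 1, μ(87) = 1, μ(88) = 0, μ(89) = -1, μ(90) = 0, μ(91) = 1, μ(92) = 0, μ(93) = 1, μ(94) = 1, μ(95) = 1, μ(96) = 0, μ(97) = -1, μ(98) = 0, μ(99) = 0, μ(100) = 0, μ(101) = -1, μ(102) = -1, μ(103) = -1, μ(104) = 0, μ(105) = -1, μ(106) = 1, μ(107) = -1, μ(108) = 0, μ(109) = -1, μ(110) = -1, μ(111) = 1, μ(112) = 0, μ(113) = -1, μ(114) = -1, μ(115) = 1, μ(116) = 0, μ(117) = 0, μ(118) = 1, μ(119) = 1, μ(120) = 0, μ(121) = 0, μ(122) = 1, μ(123) = 1, μ(124) = 0, μ(125) = 0, μ(126) = 0, μ(127) = -1, μ(128) = 0, μ(129) = 1, μ(130) = -1, μ(131) = -1, μ(132) = 0, μ(133) = 1, μ(134) = 1, μ(135) = 0, μ(136) = 0, μ(137) = -1, μ(138) = -1, μ(139) = -1, μ(140) = 0, μ(141) = 1, μ(142) = 1, μ(143) = 1, μ(144) = 0, μ(145) = 1, μ(146) = 1, μ(147) = 0, μ(148) = 0, μ(149) = -1, μ(150) = 0, μ(151) = -1, μ(152) = 0, μ(153) = 0, μ(154) = -1, μ(155) = 1, μ(156) = 0, μ(157) = -1. Summing all 157 values: -2. (Mertens function M(x) = Σ_{n ≤ x} μ(n); on average M(x) should be small (PNT ⟺ M(x) = o(x)).)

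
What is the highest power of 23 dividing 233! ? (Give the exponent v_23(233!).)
v_23(233!) = 10

Legendre's formula: v_p(n!) = Σ_{k ≥ 1} ⌊n / p^k⌋. For p = 23, n = 233, the terms are:
  ⌊233/23^1⌋ = ⌊233/23⌋ = 10
(the next term ⌊233/23^2⌋ = 0, terminating the sum). Summing: v_23(233!) = 10 = 10.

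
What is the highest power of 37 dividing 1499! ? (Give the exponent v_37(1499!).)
v_37(1499!) = 41

Legendre's formula: v_p(n!) = Σ_{k ≥ 1} ⌊n / p^k⌋. For p = 37, n = 1499, the terms are:
  ⌊1499/37^1⌋ = ⌊1499/37⌋ = 40
  ⌊1499/37^2⌋ = ⌊1499/1369⌋ = 1
(the next term ⌊1499/37^3⌋ = 0, terminating the sum). Summing: v_37(1499!) = 40 + 1 = 41.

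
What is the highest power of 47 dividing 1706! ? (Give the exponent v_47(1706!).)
v_47(1706!) = 36

Legendre's formula: v_p(n!) = Σ_{k ≥ 1} ⌊n / p^k⌋. For p = 47, n = 1706, the terms are:
  ⌊1706/47^1⌋ = ⌊1706/47⌋ = 36
(the next term ⌊1706/47^2⌋ = 0, terminating the sum). Summing: v_47(1706!) = 36 = 36.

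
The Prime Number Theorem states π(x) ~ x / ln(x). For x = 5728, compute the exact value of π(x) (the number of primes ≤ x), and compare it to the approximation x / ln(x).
π(5728) = 753;  x/ln(x) ≈ 661.96;  relative error ≈ 12.09%.

Directly count primes up to 5728: π(5728) = 753. The PNT approximation gives 5728/ln(5728) ≈ 5728/8.65312 ≈ 661.96. Relative error (π(x) − x/ln(x)) / π(x) ≈ 12.09%; the approximation is known to undercount slightly (Li(x) is a better estimate).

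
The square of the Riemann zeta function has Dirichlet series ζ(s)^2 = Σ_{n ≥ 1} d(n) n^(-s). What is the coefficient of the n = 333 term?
d(333) = 6

ζ(s)^2 = (Σ 1/m^s)(Σ 1/k^s). The coefficient of 1/n^s in the product is the number of ordered pairs (m, k) with mk = n, which equals d(n). For n = 333, divisors are [1, 3, 9, 37, 111, 333], so d(333) = 6.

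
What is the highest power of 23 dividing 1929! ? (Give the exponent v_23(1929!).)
v_23(1929!) = 86

Legendre's formula: v_p(n!) = Σ_{k ≥ 1} ⌊n / p^k⌋. For p = 23, n = 1929, the terms are:
  ⌊1929/23^1⌋ = ⌊1929/23⌋ = 83
  ⌊1929/23^2⌋ = ⌊1929/529⌋ = 3
(the next term ⌊1929/23^3⌋ = 0, terminating the sum). Summing: v_23(1929!) = 83 + 3 = 86.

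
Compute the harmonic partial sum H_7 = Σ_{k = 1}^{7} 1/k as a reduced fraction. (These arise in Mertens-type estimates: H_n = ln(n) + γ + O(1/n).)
H_7 = 363/140

Direct summation: H_7 = 1 + 1/2 + ... + 1/7. The least common denominator is lcm(1, ..., 7) = 420; over this denominator the numerator is 420 + 210 + 140 + 105 + 84 + 70 + 60 = 1089, so H_7 = 1089/420; reducing by gcd(1089, 420) = 3 gives 363/140 ≈ 2.59286. (The PNT-adjacent estimate ln(7) + γ ≈ 2.52313 matches within O(1/n).)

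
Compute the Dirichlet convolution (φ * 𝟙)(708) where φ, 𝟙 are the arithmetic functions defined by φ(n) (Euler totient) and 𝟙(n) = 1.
(φ * 𝟙)(708) = 708

Divisors of 708: [1, 2, 3, 4, 6, 12, 59, 118, 177, 236, 354, 708]. For each d | 708:
  d = 1: φ(1) · 𝟙(708/1) = 1 · 1 = 1
  d = 2: φ(2) · 𝟙(708/2) = 1 · 1 = 1
  d = 3: φ(3) · 𝟙(708/3) = 2 · 1 = 2
  d = 4: φ(4) · 𝟙(708/4) = 2 · 1 = 2
  d = 6: φ(6) · 𝟙(708/6) = 2 · 1 = 2
  d = 12: φ(12) · 𝟙(708/12) = 4 · 1 = 4
  d = 59: φ(59) · 𝟙(708/59) = 58 · 1 = 58
  d = 118: φ(118) · 𝟙(708/118) = 58 · 1 = 58
  d = 177: φ(177) · 𝟙(708/177) = 116 · 1 = 116
  d = 236: φ(236) · 𝟙(708/236) = 116 · 1 = 116
  d = 354: φ(354) · 𝟙(708/354) = 116 · 1 = 116
  d = 708: φ(708) · 𝟙(708/708) = 232 · 1 = 232
Summing: (φ * 𝟙)(708) = 1 + 1 + 2 + 2 + 2 + 4 + 58 + 58 + 116 + 116 + 116 + 232 = 708.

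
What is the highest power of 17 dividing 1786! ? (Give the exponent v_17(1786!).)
v_17(1786!) = 111

Legendre's formula: v_p(n!) = Σ_{k ≥ 1} ⌊n / p^k⌋. For p = 17, n = 1786, the terms are:
  ⌊1786/17^1⌋ = ⌊1786/17⌋ = 105
  ⌊1786/17^2⌋ = ⌊1786/289⌋ = 6
(the next term ⌊1786/17^3⌋ = 0, terminating the sum). Summing: v_17(1786!) = 105 + 6 = 111.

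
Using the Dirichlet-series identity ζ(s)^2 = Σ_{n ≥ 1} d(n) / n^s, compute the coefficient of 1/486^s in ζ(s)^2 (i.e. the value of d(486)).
d(486) = 12

ζ(s)^2 = (Σ 1/m^s)(Σ 1/k^s). The coefficient of 1/n^s in the product is the number of ordered pairs (m, k) with mk = n, which equals d(n). For n = 486, divisors are [1, 2, 3, 6, 9, 18, 27, 54, 81, 162, 243, 486], so d(486) = 12.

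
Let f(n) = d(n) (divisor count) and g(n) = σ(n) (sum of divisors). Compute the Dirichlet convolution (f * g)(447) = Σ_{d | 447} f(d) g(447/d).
(d * σ)(447) = 912

Divisors of 447: [1, 3, 149, 447]. For each d | 447:
  d = 1: d(1) · σ(447/1) = 1 · 600 = 600
  d = 3: d(3) · σ(447/3) = 2 · 150 = 300
  d = 149: d(149) · σ(447/149) = 2 · 4 = 8
  d = 447: d(447) · σ(447/447) = 4 · 1 = 4
Summing: (d * σ)(447) = 600 + 300 + 8 + 4 = 912.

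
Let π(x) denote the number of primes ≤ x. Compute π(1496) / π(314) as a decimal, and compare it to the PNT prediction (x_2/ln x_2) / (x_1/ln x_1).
π(1496)/π(314) = 238/65 ≈ 3.6615;  PNT prediction ≈ 3.7469.

π(314) = 65 and π(1496) = 238, so π(1496)/π(314) ≈ 3.6615. The PNT-predicted ratio is (1496/ln(1496)) / (314/ln(314)) ≈ 3.7469. The two agree to within a few percent, as expected.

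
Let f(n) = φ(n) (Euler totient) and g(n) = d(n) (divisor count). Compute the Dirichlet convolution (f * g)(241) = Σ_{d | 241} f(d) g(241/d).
(φ * d)(241) = 242

Divisors of 241: [1, 241]. For each d | 241:
  d = 1: φ(1) · d(241/1) = 1 · 2 = 2
  d = 241: φ(241) · d(241/241) = 240 · 1 = 240
Summing: (φ * d)(241) = 2 + 240 = 242.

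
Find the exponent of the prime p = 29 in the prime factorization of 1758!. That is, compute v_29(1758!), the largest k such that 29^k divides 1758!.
v_29(1758!) = 62

Legendre's formula: v_p(n!) = Σ_{k ≥ 1} ⌊n / p^k⌋. For p = 29, n = 1758, the terms are:
  ⌊1758/29^1⌋ = ⌊1758/29⌋ = 60
  ⌊1758/29^2⌋ = ⌊1758/841⌋ = 2
(the next term ⌊1758/29^3⌋ = 0, terminating the sum). Summing: v_29(1758!) = 60 + 2 = 62.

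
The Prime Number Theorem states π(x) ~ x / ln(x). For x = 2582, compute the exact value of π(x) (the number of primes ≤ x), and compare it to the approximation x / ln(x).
π(2582) = 376;  x/ln(x) ≈ 328.65;  relative error ≈ 12.59%.

Directly count primes up to 2582: π(2582) = 376. The PNT approximation gives 2582/ln(2582) ≈ 2582/7.85632 ≈ 328.65. Relative error (π(x) − x/ln(x)) / π(x) ≈ 12.59%; the approximation is known to undercount slightly (Li(x) is a better estimate).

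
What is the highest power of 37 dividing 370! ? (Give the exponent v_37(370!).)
v_37(370!) = 10

Legendre's formula: v_p(n!) = Σ_{k ≥ 1} ⌊n / p^k⌋. For p = 37, n = 370, the terms are:
  ⌊370/37^1⌋ = ⌊370/37⌋ = 10
(the next term ⌊370/37^2⌋ = 0, terminating the sum). Summing: v_37(370!) = 10 = 10.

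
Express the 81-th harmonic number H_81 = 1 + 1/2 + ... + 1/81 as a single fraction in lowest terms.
H_81 = 44031838385838021258243173365847173/8845597978580177157715301537899200

Direct summation: H_81 = 1 + 1/2 + ... + 1/81. The least common denominator is lcm(1, ..., 81) = 97301577764381948734868316916891200; over this denominator the numerator is 97301577764381948734868316916891200 + 48650788882190974367434158458445600 + 32433859254793982911622772305630400 + 24325394441095487183717079229222800 + 19460315552876389746973663383378240 + 16216929627396991455811386152815200 + 13900225394911706962124045273841600 + 12162697220547743591858539614611400 + 10811286418264660970540924101876800 + 9730157776438194873486831691689120 + 8845597978580177157715301537899200 + 8108464813698495727905693076407600 + 7484736751106303748836024378222400 + 6950112697455853481062022636920800 + 6486771850958796582324554461126080 + 6081348610273871795929269807305700 + 5723622221434232278521665700993600 + 5405643209132330485270462050938400 + 5121135671809576249203595627204800 + 4865078888219097436743415845844560 + 4633408464970568987374681757947200 + 4422798989290088578857650768949600 + 4230503381060084727602970300734400 + 4054232406849247863952846538203800 + 3892063110575277949394732676675648 + 3742368375553151874418012189111200 + 3603762139421553656846974700625600 + 3475056348727926740531011318460400 + 3355226819461446508098907479892800 + 3243385925479398291162277230563040 + 3138760573044578991447365061835200 + 3040674305136935897964634903652850 + 2948532659526725719238433845966400 + 2861811110717116139260832850496800 + 2780045078982341392424809054768320 + 2702821604566165242635231025469200 + 2629772372010322938780224781537600 + 2560567835904788124601797813602400 + 2494912250368767916278674792740800 + 2432539444109548718371707922922280 + 2373209213765413383777276022363200 + 2316704232485284493687340878973600 + 2262827389869347644996937602718400 + 2211399494645044289428825384474800 + 2162257283652932194108184820375360 + 2115251690530042363801485150367200 + 2070246335412381887975921636529600 + 2027116203424623931976423269101900 + 1985746484987386708874863610548800 + 1946031555287638974697366338337824 + 1907874073811410759507221900331200 + 1871184187776575937209006094555600 + 1835878825743055636506949375790400 + 1801881069710776828423487350312800 + 1769119595716035431543060307579840 + 1737528174363963370265505659230200 + 1707045223936525416401198542401600 + 1677613409730723254049453739946400 + 1649179284142066927709632490116800 + 1621692962739699145581138615281520 + 1595107832202982766145382244539200 + 1569380286522289495723682530917600 + 1544469488323522995791560585982400 + 1520337152568467948982317451826425 + 1496947350221260749767204875644480 + 1474266329763362859619216922983200 + 1452262354692267891565198759953600 + 1430905555358558069630416425248400 + 1410167793686694909200990100244800 + 1390022539491170696212404527384160 + 1370444757244816179364342491787200 + 1351410802283082621317615512734600 + 1332898325539478749792716670094400 + 1314886186005161469390112390768800 + 1297354370191759316464910892225216 + 1280283917952394062300898906801200 + 1263656854082882451102185933985600 + 1247456125184383958139337396370400 + 1231665541321290490314788821732800 + 1216269722054774359185853961461140 + 1201254046473851218948991566875200 = 484350222244218233840674907024318903, so H_81 = 484350222244218233840674907024318903/97301577764381948734868316916891200; reducing by gcd(484350222244218233840674907024318903, 97301577764381948734868316916891200) = 11 gives 44031838385838021258243173365847173/8845597978580177157715301537899200 ≈ 4.97782. (The PNT-adjacent estimate ln(81) + γ ≈ 4.97166 matches within O(1/n).)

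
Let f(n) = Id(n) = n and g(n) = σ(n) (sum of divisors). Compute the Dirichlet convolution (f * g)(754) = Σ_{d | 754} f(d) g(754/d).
(Id * σ)(754) = 7965

Divisors of 754: [1, 2, 13, 26, 29, 58, 377, 754]. For each d | 754:
  d = 1: Id(1) · σ(754/1) = 1 · 1260 = 1260
  d = 2: Id(2) · σ(754/2) = 2 · 420 = 840
  d = 13: Id(13) · σ(754/13) = 13 · 90 = 1170
  d = 26: Id(26) · σ(754/26) = 26 · 30 = 780
  d = 29: Id(29) · σ(754/29) = 29 · 42 = 1218
  d = 58: Id(58) · σ(754/58) = 58 · 14 = 812
  d = 377: Id(377) · σ(754/377) = 377 · 3 = 1131
  d = 754: Id(754) · σ(754/754) = 754 · 1 = 754
Summing: (Id * σ)(754) = 1260 + 840 + 1170 + 780 + 1218 + 812 + 1131 + 754 = 7965.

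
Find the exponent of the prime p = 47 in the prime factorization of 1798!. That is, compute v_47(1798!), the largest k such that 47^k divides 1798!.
v_47(1798!) = 38

Legendre's formula: v_p(n!) = Σ_{k ≥ 1} ⌊n / p^k⌋. For p = 47, n = 1798, the terms are:
  ⌊1798/47^1⌋ = ⌊1798/47⌋ = 38
(the next term ⌊1798/47^2⌋ = 0, terminating the sum). Summing: v_47(1798!) = 38 = 38.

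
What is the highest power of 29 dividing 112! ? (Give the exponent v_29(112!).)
v_29(112!) = 3

Legendre's formula: v_p(n!) = Σ_{k ≥ 1} ⌊n / p^k⌋. For p = 29, n = 112, the terms are:
  ⌊112/29^1⌋ = ⌊112/29⌋ = 3
(the next term ⌊112/29^2⌋ = 0, terminating the sum). Summing: v_29(112!) = 3 = 3.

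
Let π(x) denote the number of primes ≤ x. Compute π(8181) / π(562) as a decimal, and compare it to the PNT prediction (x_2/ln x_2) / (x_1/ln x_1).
π(8181)/π(562) = 1027/102 ≈ 10.0686;  PNT prediction ≈ 10.2299.

π(562) = 102 and π(8181) = 1027, so π(8181)/π(562) ≈ 10.0686. The PNT-predicted ratio is (8181/ln(8181)) / (562/ln(562)) ≈ 10.2299. The two agree to within a few percent, as expected.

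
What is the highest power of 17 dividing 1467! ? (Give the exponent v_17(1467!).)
v_17(1467!) = 91

Legendre's formula: v_p(n!) = Σ_{k ≥ 1} ⌊n / p^k⌋. For p = 17, n = 1467, the terms are:
  ⌊1467/17^1⌋ = ⌊1467/17⌋ = 86
  ⌊1467/17^2⌋ = ⌊1467/289⌋ = 5
(the next term ⌊1467/17^3⌋ = 0, terminating the sum). Summing: v_17(1467!) = 86 + 5 = 91.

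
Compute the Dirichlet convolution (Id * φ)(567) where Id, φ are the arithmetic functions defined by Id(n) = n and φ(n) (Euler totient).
(Id * φ)(567) = 3861

Divisors of 567: [1, 3, 7, 9, 21, 27, 63, 81, 189, 567]. For each d | 567:
  d = 1: Id(1) · φ(567/1) = 1 · 324 = 324
  d = 3: Id(3) · φ(567/3) = 3 · 108 = 324
  d = 7: Id(7) · φ(567/7) = 7 · 54 = 378
  d = 9: Id(9) · φ(567/9) = 9 · 36 = 324
  d = 21: Id(21) · φ(567/21) = 21 · 18 = 378
  d = 27: Id(27) · φ(567/27) = 27 · 12 = 324
  d = 63: Id(63) · φ(567/63) = 63 · 6 = 378
  d = 81: Id(81) · φ(567/81) = 81 · 6 = 486
  d = 189: Id(189) · φ(567/189) = 189 · 2 = 378
  d = 567: Id(567) · φ(567/567) = 567 · 1 = 567
Summing: (Id * φ)(567) = 324 + 324 + 378 + 324 + 378 + 324 + 378 + 486 + 378 + 567 = 3861.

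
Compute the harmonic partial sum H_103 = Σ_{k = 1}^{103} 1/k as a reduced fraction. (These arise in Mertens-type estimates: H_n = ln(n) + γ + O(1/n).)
H_103 = 151349767267338274345189261892875037217718429/29012042540587955997705808574162155756055616

Direct summation: H_103 = 1 + 1/2 + ... + 1/103. The least common denominator is lcm(1, ..., 103) = 725301063514698899942645214354053893901390400; over this denominator the numerator is 725301063514698899942645214354053893901390400 + 362650531757349449971322607177026946950695200 + 241767021171566299980881738118017964633796800 + 181325265878674724985661303588513473475347600 + 145060212702939779988529042870810778780278080 + 120883510585783149990440869059008982316898400 + 103614437644956985706092173479150556271627200 + 90662632939337362492830651794256736737673800 + 80589007057188766660293912706005988211265600 + 72530106351469889994264521435405389390139040 + 65936460319518081812967746759459444900126400 + 60441755292891574995220434529504491158449200 + 55792389501130684610972708796465684146260800 + 51807218822478492853046086739575278135813600 + 48353404234313259996176347623603592926759360 + 45331316469668681246415325897128368368836900 + 42664768442041111761332071432591405523611200 + 40294503528594383330146956353002994105632800 + 38173740184984152628560274439687047047441600 + 36265053175734944997132260717702694695069520 + 34538145881652328568697391159716852090542400 + 32968230159759040906483873379729722450063200 + 31534828848465169562723704971915386691364800 + 30220877646445787497610217264752245579224600 + 29012042540587955997705808574162155756055616 + 27896194750565342305486354398232842073130400 + 26863002352396255553431304235335329403755200 + 25903609411239246426523043369787639067906800 + 25010381500506858618711903943243237720737600 + 24176702117156629998088173811801796463379680 + 23396808500474158062665974656582383674238400 + 22665658234834340623207662948564184184418450 + 21978820106506027270989248919819814966708800 + 21332384221020555880666035716295702761805600 + 20722887528991397141218434695830111254325440 + 20147251764297191665073478176501497052816400 + 19602731446343213511963384171731186321659200 + 19086870092492076314280137219843523523720800 + 18597463167043561536990902932155228048753600 + 18132526587867472498566130358851347347534760 + 17690269841821924388845005228147655948814400 + 17269072940826164284348695579858426045271200 + 16867466593365090696340586380326834741892800 + 16484115079879520453241936689864861225031600 + 16117801411437753332058782541201197642253120 + 15767414424232584781361852485957693345682400 + 15431937521589338296652025837320295614923200 + 15110438823222893748805108632376122789612300 + 14802062520708140815156024782735793753089600 + 14506021270293977998852904287081077878027808 + 14221589480680370587110690477530468507870400 + 13948097375282671152743177199116421036565200 + 13684925726692432074389532346302903658516800 + 13431501176198127776715652117667664701877600 + 13187292063903616362593549351891888980025280 + 12951804705619623213261521684893819533953400 + 12724580061661384209520091479895682349147200 + 12505190750253429309355951971621618860368800 + 12293238364655913558349918887356845659345600 + 12088351058578314999044086905900898231689840 + 11890181369093424589223692038591047441006400 + 11698404250237079031332987328291191837119200 + 11512715293884109522899130386572284030180800 + 11332829117417170311603831474282092092209225 + 11158477900226136922194541759293136829252160 + 10989410053253013635494624459909907483354400 + 10825389007682073133472316632150058117931200 + 10666192110510277940333017858147851380902800 + 10511609616155056520907901657305128897121600 + 10361443764495698570609217347915055627162720 + 10215507936826745069614721328930336533822400 + 10073625882148595832536739088250748526408200 + 9935631007050669862228016634987039642484800 + 9801365723171606755981692085865593160829600 + 9670680846862651999235269524720718585351872 + 9543435046246038157140068609921761761860400 + 9419494331359725973281106679922777842875200 + 9298731583521780768495451466077614024376800 + 9181026120439226581552471067772834100017600 + 9066263293933736249283065179425673673767380 + 8954334117465418517810434745111776467918400 + 8845134920910962194422502614073827974407200 + 8738567030297577107742713425952456553028800 + 8634536470413082142174347789929213022635600 + 8532953688408222352266414286518281104722240 + 8433733296682545348170293190163417370946400 + 8336793833502286206237301314414412573579200 + 8242057539939760226620968344932430612515800 + 8149450151850549437557811397236560605633600 + 8058900705718876666029391270600598821126560 + 7970341357304383515853244113780812020894400 + 7883707212116292390680926242978846672841200 + 7798936166824719354221991552194127891412800 + 7715968760794669148326012918660147807461600 + 7634748036996830525712054887937409409488320 + 7555219411611446874402554316188061394806150 + 7477330551697926803532424890247978287643200 + 7401031260354070407578012391367896876544800 + 7326273368835342423663082973273271655569600 + 7253010635146988999426452143540538939013904 + 7181198648660385147946982320337167266350400 + 7110794740340185293555345238765234253935200 + 7041757898200960193617914702466542659236800 = 3783744181683456858629731547321875930442960725, so H_103 = 3783744181683456858629731547321875930442960725/725301063514698899942645214354053893901390400; reducing by gcd(3783744181683456858629731547321875930442960725, 725301063514698899942645214354053893901390400) = 25 gives 151349767267338274345189261892875037217718429/29012042540587955997705808574162155756055616 ≈ 5.21679. (The PNT-adjacent estimate ln(103) + γ ≈ 5.21194 matches within O(1/n).)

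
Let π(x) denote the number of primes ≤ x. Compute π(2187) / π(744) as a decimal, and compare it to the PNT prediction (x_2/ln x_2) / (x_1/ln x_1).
π(2187)/π(744) = 327/132 ≈ 2.4773;  PNT prediction ≈ 2.5274.

π(744) = 132 and π(2187) = 327, so π(2187)/π(744) ≈ 2.4773. The PNT-predicted ratio is (2187/ln(2187)) / (744/ln(744)) ≈ 2.5274. The two agree to within a few percent, as expected.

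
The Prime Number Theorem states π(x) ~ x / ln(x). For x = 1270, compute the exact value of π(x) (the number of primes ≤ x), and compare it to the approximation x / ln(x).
π(1270) = 205;  x/ln(x) ≈ 177.70;  relative error ≈ 13.32%.

Directly count primes up to 1270: π(1270) = 205. The PNT approximation gives 1270/ln(1270) ≈ 1270/7.14677 ≈ 177.70. Relative error (π(x) − x/ln(x)) / π(x) ≈ 13.32%; the approximation is known to undercount slightly (Li(x) is a better estimate).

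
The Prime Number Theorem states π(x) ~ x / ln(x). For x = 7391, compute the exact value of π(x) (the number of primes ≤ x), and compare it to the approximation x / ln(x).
π(7391) = 938;  x/ln(x) ≈ 829.70;  relative error ≈ 11.55%.

Directly count primes up to 7391: π(7391) = 938. The PNT approximation gives 7391/ln(7391) ≈ 7391/8.90802 ≈ 829.70. Relative error (π(x) − x/ln(x)) / π(x) ≈ 11.55%; the approximation is known to undercount slightly (Li(x) is a better estimate).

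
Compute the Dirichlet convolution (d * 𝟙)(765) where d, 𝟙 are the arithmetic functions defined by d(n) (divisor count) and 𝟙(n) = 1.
(d * 𝟙)(765) = 54

Divisors of 765: [1, 3, 5, 9, 15, 17, 45, 51, 85, 153, 255, 765]. For each d | 765:
  d = 1: d(1) · 𝟙(765/1) = 1 · 1 = 1
  d = 3: d(3) · 𝟙(765/3) = 2 · 1 = 2
  d = 5: d(5) · 𝟙(765/5) = 2 · 1 = 2
  d = 9: d(9) · 𝟙(765/9) = 3 · 1 = 3
  d = 15: d(15) · 𝟙(765/15) = 4 · 1 = 4
  d = 17: d(17) · 𝟙(765/17) = 2 · 1 = 2
  d = 45: d(45) · 𝟙(765/45) = 6 · 1 = 6
  d = 51: d(51) · 𝟙(765/51) = 4 · 1 = 4
  d = 85: d(85) · 𝟙(765/85) = 4 · 1 = 4
  d = 153: d(153) · 𝟙(765/153) = 6 · 1 = 6
  d = 255: d(255) · 𝟙(765/255) = 8 · 1 = 8
  d = 765: d(765) · 𝟙(765/765) = 12 · 1 = 12
Summing: (d * 𝟙)(765) = 1 + 2 + 2 + 3 + 4 + 2 + 6 + 4 + 4 + 6 + 8 + 12 = 54.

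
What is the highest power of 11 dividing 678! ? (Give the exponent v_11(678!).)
v_11(678!) = 66

Legendre's formula: v_p(n!) = Σ_{k ≥ 1} ⌊n / p^k⌋. For p = 11, n = 678, the terms are:
  ⌊678/11^1⌋ = ⌊678/11⌋ = 61
  ⌊678/11^2⌋ = ⌊678/121⌋ = 5
(the next term ⌊678/11^3⌋ = 0, terminating the sum). Summing: v_11(678!) = 61 + 5 = 66.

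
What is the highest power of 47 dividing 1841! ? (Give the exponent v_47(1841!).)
v_47(1841!) = 39

Legendre's formula: v_p(n!) = Σ_{k ≥ 1} ⌊n / p^k⌋. For p = 47, n = 1841, the terms are:
  ⌊1841/47^1⌋ = ⌊1841/47⌋ = 39
(the next term ⌊1841/47^2⌋ = 0, terminating the sum). Summing: v_47(1841!) = 39 = 39.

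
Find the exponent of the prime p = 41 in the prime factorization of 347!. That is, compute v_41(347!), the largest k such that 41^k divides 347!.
v_41(347!) = 8

Legendre's formula: v_p(n!) = Σ_{k ≥ 1} ⌊n / p^k⌋. For p = 41, n = 347, the terms are:
  ⌊347/41^1⌋ = ⌊347/41⌋ = 8
(the next term ⌊347/41^2⌋ = 0, terminating the sum). Summing: v_41(347!) = 8 = 8.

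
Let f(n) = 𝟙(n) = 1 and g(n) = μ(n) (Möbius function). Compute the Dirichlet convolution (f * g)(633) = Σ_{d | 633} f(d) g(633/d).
(𝟙 * μ)(633) = 0

Divisors of 633: [1, 3, 211, 633]. For each d | 633:
  d = 1: 𝟙(1) · μ(633/1) = 1 · 1 = 1
  d = 3: 𝟙(3) · μ(633/3) = 1 · -1 = -1
  d = 211: 𝟙(211) · μ(633/211) = 1 · -1 = -1
  d = 633: 𝟙(633) · μ(633/633) = 1 · 1 = 1
Summing: (𝟙 * μ)(633) = 1 + -1 + -1 + 1 = 0.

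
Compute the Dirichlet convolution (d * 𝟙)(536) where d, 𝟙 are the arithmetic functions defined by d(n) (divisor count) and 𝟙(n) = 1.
(d * 𝟙)(536) = 30

Divisors of 536: [1, 2, 4, 8, 67, 134, 268, 536]. For each d | 536:
  d = 1: d(1) · 𝟙(536/1) = 1 · 1 = 1
  d = 2: d(2) · 𝟙(536/2) = 2 · 1 = 2
  d = 4: d(4) · 𝟙(536/4) = 3 · 1 = 3
  d = 8: d(8) · 𝟙(536/8) = 4 · 1 = 4
  d = 67: d(67) · 𝟙(536/67) = 2 · 1 = 2
  d = 134: d(134) · 𝟙(536/134) = 4 · 1 = 4
  d = 268: d(268) · 𝟙(536/268) = 6 · 1 = 6
  d = 536: d(536) · 𝟙(536/536) = 8 · 1 = 8
Summing: (d * 𝟙)(536) = 1 + 2 + 3 + 4 + 2 + 4 + 6 + 8 = 30.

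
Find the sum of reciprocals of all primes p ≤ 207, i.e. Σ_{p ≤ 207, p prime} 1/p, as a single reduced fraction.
Σ 1/p = 15202313841027497739047080375538859939135227730139536997746371469607707132833646367/7799922041683461553249199106329813876687996789903550945093032474868511536164700810

π(207) = 46, so the primes ≤ 207 are [2, 3, 5, 7, 11, 13, 17, 19, 23, 29, 31, 37, 41, 43, 47, 53, 59, 61, 67, 71, 73, 79, 83, 89, 97, 101, 103, 107, 109, 113, 127, 131, 137, 139, 149, 151, 157, 163, 167, 173, 179, 181, 191, 193, 197, 199]. Summing 1/p over these primes: 15202313841027497739047080375538859939135227730139536997746371469607707132833646367/7799922041683461553249199106329813876687996789903550945093032474868511536164700810 ≈ 1.9490. Mertens estimate ln ln(207) + 0.2615 ≈ 1.9354.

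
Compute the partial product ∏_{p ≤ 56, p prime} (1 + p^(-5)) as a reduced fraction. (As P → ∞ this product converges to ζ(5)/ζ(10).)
∏ = 32347597211284988160480267437380591091977322089812731895007080802055947812864/31226639806314720763085693561071542877365250131832357293968847568717289128655

The primes p ≤ 56 are [2, 3, 5, 7, 11, 13, 17, 19, 23, 29, 31, 37, 41, 43, 47, 53]. For each, (1 + 1/p^5) = (p^5 + 1)/p^5. Multiplying these fractions over p ∈ [2, 3, 5, 7, 11, 13, 17, 19, 23, 29, 31, 37, 41, 43, 47, 53] gives 32347597211284988160480267437380591091977322089812731895007080802055947812864/31226639806314720763085693561071542877365250131832357293968847568717289128655. (In the limit P → ∞ this tends to ζ(5)/ζ(10).)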